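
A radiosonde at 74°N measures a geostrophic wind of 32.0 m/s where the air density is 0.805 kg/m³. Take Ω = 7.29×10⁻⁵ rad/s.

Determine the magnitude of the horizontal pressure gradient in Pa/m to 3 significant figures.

Coriolis parameter at 74°N:
f = 2Ω sin φ = 2 × 7.29×10⁻⁵ × sin 74° = 1.40×10⁻⁴ s⁻¹
Geostrophic balance rearranged: |∂P/∂n| = f ρ V_g
|∂P/∂n| = 1.40×10⁻⁴ × 0.805 × 32.0 = 3.61×10⁻³ Pa/m

3.61×10⁻³ Pa/m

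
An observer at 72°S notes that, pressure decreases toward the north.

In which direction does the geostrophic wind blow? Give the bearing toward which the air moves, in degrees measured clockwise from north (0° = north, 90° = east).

The pressure-gradient force points toward the north (bearing 000°).
Geostrophic balance: in the Southern Hemisphere the Coriolis force deflects motion to the left, so the geostrophic wind blows 90° to the left of the pressure-gradient force (low pressure on the right).
Rotating 000° by 90° counterclockwise gives 270° — the wind blows toward the west.

270°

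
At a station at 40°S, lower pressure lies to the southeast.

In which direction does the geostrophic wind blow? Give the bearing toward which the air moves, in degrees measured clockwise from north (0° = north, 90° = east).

The pressure-gradient force points toward the southeast (bearing 135°).
Geostrophic balance: in the Southern Hemisphere the Coriolis force deflects motion to the left, so the geostrophic wind blows 90° to the left of the pressure-gradient force (low pressure on the right).
Rotating 135° by 90° counterclockwise gives 045° — the wind blows toward the northeast.

045°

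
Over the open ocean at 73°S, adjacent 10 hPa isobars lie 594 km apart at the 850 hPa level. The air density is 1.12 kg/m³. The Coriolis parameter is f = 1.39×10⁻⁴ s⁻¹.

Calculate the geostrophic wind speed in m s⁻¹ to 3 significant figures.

10.8 m s⁻¹

Pressure gradient: |∂P/∂n| = 1000 Pa / 594000 m = 1.68×10⁻³ Pa/m
Geostrophic balance (pressure-gradient force = Coriolis force):
V_g = (1/(fρ)) |∂P/∂n| = 1.68×10⁻³ / (1.39×10⁻⁴ × 1.12) = 10.8 m/s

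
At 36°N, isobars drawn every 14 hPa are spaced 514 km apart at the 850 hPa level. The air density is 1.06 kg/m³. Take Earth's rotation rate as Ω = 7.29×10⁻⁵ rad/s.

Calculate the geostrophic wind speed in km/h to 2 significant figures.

Coriolis parameter at 36°N:
f = 2Ω sin φ = 2 × 7.29×10⁻⁵ × sin 36° = 8.57×10⁻⁵ s⁻¹
Pressure gradient: |∂P/∂n| = 1400 Pa / 514000 m = 2.72×10⁻³ Pa/m
Geostrophic balance (pressure-gradient force = Coriolis force):
V_g = (1/(fρ)) |∂P/∂n| = 2.72×10⁻³ / (8.57×10⁻⁵ × 1.06) = 30.0 m/s
Converting: 30.0 m/s × 3.6 = 110 km/h

110 km/h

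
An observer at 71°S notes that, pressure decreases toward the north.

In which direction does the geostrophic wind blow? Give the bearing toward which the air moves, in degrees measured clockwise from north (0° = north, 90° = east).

The pressure-gradient force points toward the north (bearing 000°).
Geostrophic balance: in the Southern Hemisphere the Coriolis force deflects motion to the left, so the geostrophic wind blows 90° to the left of the pressure-gradient force (low pressure on the right).
Rotating 000° by 90° counterclockwise gives 270° — the wind blows toward the west.

270°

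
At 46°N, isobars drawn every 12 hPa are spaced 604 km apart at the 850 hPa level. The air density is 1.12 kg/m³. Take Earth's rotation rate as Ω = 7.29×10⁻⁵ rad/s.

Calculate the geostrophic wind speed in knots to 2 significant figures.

33 knots

Coriolis parameter at 46°N:
f = 2Ω sin φ = 2 × 7.29×10⁻⁵ × sin 46° = 1.05×10⁻⁴ s⁻¹
Pressure gradient: |∂P/∂n| = 1200 Pa / 604000 m = 1.99×10⁻³ Pa/m
Geostrophic balance (pressure-gradient force = Coriolis force):
V_g = (1/(fρ)) |∂P/∂n| = 1.99×10⁻³ / (1.05×10⁻⁴ × 1.12) = 16.9 m/s
Converting: 16.9 m/s × 1.944 = 33 knots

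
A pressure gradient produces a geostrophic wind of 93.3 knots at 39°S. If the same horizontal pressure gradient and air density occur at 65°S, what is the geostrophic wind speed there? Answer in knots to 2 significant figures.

65 knots

With the same pressure gradient and density, V_g ∝ 1/f ∝ 1/sin φ.
V₂ = V₁ · sin φ₁ / sin φ₂ = 93.3 × sin 39° / sin 65°
V₂ = 93.3 × 0.6293/0.9063 = 65 knots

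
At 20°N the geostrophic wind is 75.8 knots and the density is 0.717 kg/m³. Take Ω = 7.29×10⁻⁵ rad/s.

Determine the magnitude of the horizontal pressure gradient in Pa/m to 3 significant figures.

1.39×10⁻³ Pa/m

Coriolis parameter at 20°N:
f = 2Ω sin φ = 2 × 7.29×10⁻⁵ × sin 20° = 4.99×10⁻⁵ s⁻¹
Wind speed in SI: 75.8 knots = 39.0 m/s
Geostrophic balance rearranged: |∂P/∂n| = f ρ V_g
|∂P/∂n| = 4.99×10⁻⁵ × 0.717 × 39.0 = 1.39×10⁻³ Pa/m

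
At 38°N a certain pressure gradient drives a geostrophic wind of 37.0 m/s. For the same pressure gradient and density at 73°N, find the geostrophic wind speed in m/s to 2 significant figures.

24 m/s

With the same pressure gradient and density, V_g ∝ 1/f ∝ 1/sin φ.
V₂ = V₁ · sin φ₁ / sin φ₂ = 37.0 × sin 38° / sin 73°
V₂ = 37.0 × 0.6157/0.9563 = 24 m/s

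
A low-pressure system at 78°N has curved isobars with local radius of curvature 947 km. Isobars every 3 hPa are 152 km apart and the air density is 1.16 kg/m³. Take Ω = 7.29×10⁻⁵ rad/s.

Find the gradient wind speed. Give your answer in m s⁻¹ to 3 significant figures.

Coriolis parameter at 78°N:
f = 2Ω sin φ = 2 × 7.29×10⁻⁵ × sin 78° = 1.43×10⁻⁴ s⁻¹
Pressure gradient: |∂P/∂n| = 300 Pa / 152000 m = 1.97×10⁻³ Pa/m
Geostrophic speed: V_g = |∂P/∂n|/(fρ) = 1.97×10⁻³/(1.43×10⁻⁴ × 1.16) = 11.9 m/s
Around a low, centrifugal force acts outward with Coriolis, so pressure-gradient force balances both:
(1/ρ)|∂P/∂n| = fV + V²/R  →  V² + fR·V − fR·V_g = 0
With fR = 1.43×10⁻⁴ × 947×10³ m = 135 m/s:
V = [−fR + √((fR)² + 4 fR V_g)]/2 = [−135 + √(135² + 4×135×11.9)]/2 = 11 m/s
Subgeostrophic (V < V_g = 11.9 m/s), as expected around a low.

11.0 m s⁻¹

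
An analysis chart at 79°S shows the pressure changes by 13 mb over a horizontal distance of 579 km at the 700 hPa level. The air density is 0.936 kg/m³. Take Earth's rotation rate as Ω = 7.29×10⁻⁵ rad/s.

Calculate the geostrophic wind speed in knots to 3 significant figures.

Coriolis parameter at 79°S:
f = 2Ω sin φ = 2 × 7.29×10⁻⁵ × sin 79° = 1.43×10⁻⁴ s⁻¹
Pressure gradient: |∂P/∂n| = 1300 Pa / 579000 m = 2.25×10⁻³ Pa/m
Geostrophic balance (pressure-gradient force = Coriolis force):
V_g = (1/(fρ)) |∂P/∂n| = 2.25×10⁻³ / (1.43×10⁻⁴ × 0.936) = 16.8 m/s
Converting: 16.8 m/s × 1.944 = 32.6 knots

32.6 knots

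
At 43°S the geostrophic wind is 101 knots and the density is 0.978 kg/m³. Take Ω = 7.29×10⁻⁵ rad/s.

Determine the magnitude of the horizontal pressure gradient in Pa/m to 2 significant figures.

Coriolis parameter at 43°S:
f = 2Ω sin φ = 2 × 7.29×10⁻⁵ × sin 43° = 9.94×10⁻⁵ s⁻¹
Wind speed in SI: 101 knots = 52.0 m/s
Geostrophic balance rearranged: |∂P/∂n| = f ρ V_g
|∂P/∂n| = 9.94×10⁻⁵ × 0.978 × 52.0 = 5.05×10⁻³ Pa/m

5.1×10⁻³ Pa/m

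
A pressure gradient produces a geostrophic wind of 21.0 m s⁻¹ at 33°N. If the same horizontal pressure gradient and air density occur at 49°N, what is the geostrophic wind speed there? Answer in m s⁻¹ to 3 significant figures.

15.2 m s⁻¹

With the same pressure gradient and density, V_g ∝ 1/f ∝ 1/sin φ.
V₂ = V₁ · sin φ₁ / sin φ₂ = 21.0 × sin 33° / sin 49°
V₂ = 21.0 × 0.5446/0.7547 = 15.2 m s⁻¹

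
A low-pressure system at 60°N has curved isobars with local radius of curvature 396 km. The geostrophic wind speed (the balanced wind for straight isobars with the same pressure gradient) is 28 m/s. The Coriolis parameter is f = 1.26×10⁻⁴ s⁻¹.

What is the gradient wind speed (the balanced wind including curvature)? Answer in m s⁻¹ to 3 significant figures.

Around a low, centrifugal force acts outward with Coriolis, so pressure-gradient force balances both:
(1/ρ)|∂P/∂n| = fV + V²/R  →  V² + fR·V − fR·V_g = 0
With fR = 1.26×10⁻⁴ × 396×10³ m = 49.9 m/s:
V = [−fR + √((fR)² + 4 fR V_g)]/2 = [−49.9 + √(49.9² + 4×49.9×28)]/2 = 20 m/s
Subgeostrophic (V < V_g = 28 m/s), as expected around a low.

20.0 m s⁻¹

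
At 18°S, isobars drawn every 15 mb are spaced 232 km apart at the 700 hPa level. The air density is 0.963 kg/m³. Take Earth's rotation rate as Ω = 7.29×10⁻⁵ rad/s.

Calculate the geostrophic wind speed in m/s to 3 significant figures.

149 m/s

Coriolis parameter at 18°S:
f = 2Ω sin φ = 2 × 7.29×10⁻⁵ × sin 18° = 4.51×10⁻⁵ s⁻¹
Pressure gradient: |∂P/∂n| = 1500 Pa / 232000 m = 6.47×10⁻³ Pa/m
Geostrophic balance (pressure-gradient force = Coriolis force):
V_g = (1/(fρ)) |∂P/∂n| = 6.47×10⁻³ / (4.51×10⁻⁵ × 0.963) = 149 m/s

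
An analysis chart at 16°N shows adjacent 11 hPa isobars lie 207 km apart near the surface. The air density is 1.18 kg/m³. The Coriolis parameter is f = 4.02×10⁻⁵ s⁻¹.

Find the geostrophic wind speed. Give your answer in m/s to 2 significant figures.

110 m/s

Pressure gradient: |∂P/∂n| = 1100 Pa / 207000 m = 5.31×10⁻³ Pa/m
Geostrophic balance (pressure-gradient force = Coriolis force):
V_g = (1/(fρ)) |∂P/∂n| = 5.31×10⁻³ / (4.02×10⁻⁵ × 1.18) = 112 m/s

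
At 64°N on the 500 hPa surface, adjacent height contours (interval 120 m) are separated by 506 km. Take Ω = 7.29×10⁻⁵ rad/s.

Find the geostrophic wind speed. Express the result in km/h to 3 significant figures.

63.9 km/h

Coriolis parameter at 64°N:
f = 2Ω sin φ = 2 × 7.29×10⁻⁵ × sin 64° = 1.31×10⁻⁴ s⁻¹
Height gradient: |∂Z/∂n| = 120 m / 506000 m = 2.37×10⁻⁴
On a pressure surface, geostrophic balance gives V_g = (g/f)|∂Z/∂n|:
V_g = 9.81 × 2.37×10⁻⁴ / 1.31×10⁻⁴ = 17.8 m/s
Converting: 17.8 m/s × 3.6 = 63.9 km/h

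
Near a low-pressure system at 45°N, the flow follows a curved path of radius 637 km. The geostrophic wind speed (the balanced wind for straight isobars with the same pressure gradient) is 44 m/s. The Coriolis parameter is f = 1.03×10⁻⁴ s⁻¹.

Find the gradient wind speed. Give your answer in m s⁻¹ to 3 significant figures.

Around a low, centrifugal force acts outward with Coriolis, so pressure-gradient force balances both:
(1/ρ)|∂P/∂n| = fV + V²/R  →  V² + fR·V − fR·V_g = 0
With fR = 1.03×10⁻⁴ × 637×10³ m = 65.6 m/s:
V = [−fR + √((fR)² + 4 fR V_g)]/2 = [−65.6 + √(65.6² + 4×65.6×44)]/2 = 30.1 m/s
Subgeostrophic (V < V_g = 44 m/s), as expected around a low.

30.1 m s⁻¹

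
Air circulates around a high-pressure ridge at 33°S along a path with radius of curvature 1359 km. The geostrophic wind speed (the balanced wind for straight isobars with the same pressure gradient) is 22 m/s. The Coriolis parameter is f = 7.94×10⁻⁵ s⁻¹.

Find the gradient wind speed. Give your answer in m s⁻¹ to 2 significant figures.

Around a high, pressure-gradient force acts outward with centrifugal, so Coriolis balances both:
fV = (1/ρ)|∂P/∂n| + V²/R  →  V² − fR·V + fR·V_g = 0
With fR = 7.94×10⁻⁵ × 1359×10³ m = 108 m/s:
V = [fR − √((fR)² − 4 fR V_g)]/2 = [108 − √(108² − 4×108×22)]/2 = 30.8 m/s
Supergeostrophic (V > V_g = 22 m/s), as expected around a high.

31 m s⁻¹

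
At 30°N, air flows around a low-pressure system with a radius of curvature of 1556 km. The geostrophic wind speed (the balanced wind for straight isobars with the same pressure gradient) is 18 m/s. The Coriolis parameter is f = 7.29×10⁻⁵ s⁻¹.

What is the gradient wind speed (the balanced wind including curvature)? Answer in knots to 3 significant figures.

30.7 knots

Around a low, centrifugal force acts outward with Coriolis, so pressure-gradient force balances both:
(1/ρ)|∂P/∂n| = fV + V²/R  →  V² + fR·V − fR·V_g = 0
With fR = 7.29×10⁻⁵ × 1556×10³ m = 113 m/s:
V = [−fR + √((fR)² + 4 fR V_g)]/2 = [−113 + √(113² + 4×113×18)]/2 = 15.8 m/s
Subgeostrophic (V < V_g = 18 m/s), as expected around a low.
Converting: 15.8 m/s × 1.944 = 30.7 knots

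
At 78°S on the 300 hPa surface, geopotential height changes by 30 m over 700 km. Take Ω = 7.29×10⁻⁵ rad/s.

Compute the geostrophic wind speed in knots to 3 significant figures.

Coriolis parameter at 78°S:
f = 2Ω sin φ = 2 × 7.29×10⁻⁵ × sin 78° = 1.43×10⁻⁴ s⁻¹
Height gradient: |∂Z/∂n| = 30 m / 700000 m = 4.29×10⁻⁵
On a pressure surface, geostrophic balance gives V_g = (g/f)|∂Z/∂n|:
V_g = 9.81 × 4.29×10⁻⁵ / 1.43×10⁻⁴ = 2.95 m/s
Converting: 2.95 m/s × 1.944 = 5.73 knots

5.73 knots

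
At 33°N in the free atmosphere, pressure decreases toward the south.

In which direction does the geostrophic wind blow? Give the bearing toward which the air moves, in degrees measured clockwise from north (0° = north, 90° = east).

270°

The pressure-gradient force points toward the south (bearing 180°).
Geostrophic balance: in the Northern Hemisphere the Coriolis force deflects motion to the right, so the geostrophic wind blows 90° to the right of the pressure-gradient force (low pressure on the left).
Rotating 180° by 90° clockwise gives 270° — the wind blows toward the west.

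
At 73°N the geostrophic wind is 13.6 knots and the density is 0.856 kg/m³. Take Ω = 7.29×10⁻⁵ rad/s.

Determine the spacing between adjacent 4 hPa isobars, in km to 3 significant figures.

Coriolis parameter at 73°N:
f = 2Ω sin φ = 2 × 7.29×10⁻⁵ × sin 73° = 1.39×10⁻⁴ s⁻¹
Wind speed in SI: 13.6 knots = 7.00 m/s
Geostrophic balance rearranged: |∂P/∂n| = f ρ V_g
|∂P/∂n| = 1.39×10⁻⁴ × 0.856 × 7.00 = 8.35×10⁻⁴ Pa/m
Isobar spacing: Δn = ΔP/|∂P/∂n| = 400 Pa / 8.35×10⁻⁴ Pa/m = 479022 m ≈ 479 km

479 km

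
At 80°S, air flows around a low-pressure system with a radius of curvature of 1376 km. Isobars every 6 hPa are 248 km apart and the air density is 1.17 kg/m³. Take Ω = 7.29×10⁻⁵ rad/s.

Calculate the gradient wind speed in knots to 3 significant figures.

26.2 knots

Coriolis parameter at 80°S:
f = 2Ω sin φ = 2 × 7.29×10⁻⁵ × sin 80° = 1.44×10⁻⁴ s⁻¹
Pressure gradient: |∂P/∂n| = 600 Pa / 248000 m = 2.42×10⁻³ Pa/m
Geostrophic speed: V_g = |∂P/∂n|/(fρ) = 2.42×10⁻³/(1.44×10⁻⁴ × 1.17) = 14.4 m/s
Around a low, centrifugal force acts outward with Coriolis, so pressure-gradient force balances both:
(1/ρ)|∂P/∂n| = fV + V²/R  →  V² + fR·V − fR·V_g = 0
With fR = 1.44×10⁻⁴ × 1376×10³ m = 198 m/s:
V = [−fR + √((fR)² + 4 fR V_g)]/2 = [−198 + √(198² + 4×198×14.4)]/2 = 13.5 m/s
Subgeostrophic (V < V_g = 14.4 m/s), as expected around a low.
Converting: 13.5 m/s × 1.944 = 26.2 knots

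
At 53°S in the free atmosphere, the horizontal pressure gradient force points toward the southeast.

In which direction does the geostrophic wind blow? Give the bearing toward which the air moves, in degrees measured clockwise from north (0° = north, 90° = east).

The pressure-gradient force points toward the southeast (bearing 135°).
Geostrophic balance: in the Southern Hemisphere the Coriolis force deflects motion to the left, so the geostrophic wind blows 90° to the left of the pressure-gradient force (low pressure on the right).
Rotating 135° by 90° counterclockwise gives 045° — the wind blows toward the northeast.

045°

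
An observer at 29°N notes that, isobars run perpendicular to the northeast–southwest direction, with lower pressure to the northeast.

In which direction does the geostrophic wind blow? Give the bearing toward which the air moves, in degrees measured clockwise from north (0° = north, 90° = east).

The pressure-gradient force points toward the northeast (bearing 045°).
Geostrophic balance: in the Northern Hemisphere the Coriolis force deflects motion to the right, so the geostrophic wind blows 90° to the right of the pressure-gradient force (low pressure on the left).
Rotating 045° by 90° clockwise gives 135° — the wind blows toward the southeast.

135°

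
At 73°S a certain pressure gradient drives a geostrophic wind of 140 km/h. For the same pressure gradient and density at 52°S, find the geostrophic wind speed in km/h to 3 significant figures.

170 km/h

With the same pressure gradient and density, V_g ∝ 1/f ∝ 1/sin φ.
V₂ = V₁ · sin φ₁ / sin φ₂ = 140 × sin 73° / sin 52°
V₂ = 140 × 0.9563/0.7880 = 170 km/h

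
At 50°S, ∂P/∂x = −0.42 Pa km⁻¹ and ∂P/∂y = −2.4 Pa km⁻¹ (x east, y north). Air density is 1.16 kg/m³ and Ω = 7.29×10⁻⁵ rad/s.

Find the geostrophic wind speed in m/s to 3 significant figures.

18.8 m/s

Coriolis parameter at 50°S:
f = 2Ω sin φ = 2 × 7.29×10⁻⁵ × sin 50° = 1.12×10⁻⁴ s⁻¹
In the Southern Hemisphere f is negative: f = −1.12×10⁻⁴ s⁻¹.
Component geostrophic relations (x east, y north):
u_g = −(1/(fρ)) ∂P/∂y,  v_g = (1/(fρ)) ∂P/∂x
u_g = −(−2.4×10⁻³)/(−1.12×10⁻⁴ × 1.16) = −18.5 m/s;  v_g = (−0.42×10⁻³)/(−1.12×10⁻⁴ × 1.16) = 3.24 m/s
|V_g| = √(u_g² + v_g²) = 18.8 m/s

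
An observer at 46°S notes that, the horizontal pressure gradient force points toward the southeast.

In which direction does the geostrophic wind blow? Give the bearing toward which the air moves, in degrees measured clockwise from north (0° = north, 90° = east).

The pressure-gradient force points toward the southeast (bearing 135°).
Geostrophic balance: in the Southern Hemisphere the Coriolis force deflects motion to the left, so the geostrophic wind blows 90° to the left of the pressure-gradient force (low pressure on the right).
Rotating 135° by 90° counterclockwise gives 045° — the wind blows toward the northeast.

045°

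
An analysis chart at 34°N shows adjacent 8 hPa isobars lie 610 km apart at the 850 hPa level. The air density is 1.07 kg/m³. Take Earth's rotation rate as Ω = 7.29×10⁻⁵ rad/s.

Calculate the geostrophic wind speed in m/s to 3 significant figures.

Coriolis parameter at 34°N:
f = 2Ω sin φ = 2 × 7.29×10⁻⁵ × sin 34° = 8.15×10⁻⁵ s⁻¹
Pressure gradient: |∂P/∂n| = 800 Pa / 610000 m = 1.31×10⁻³ Pa/m
Geostrophic balance (pressure-gradient force = Coriolis force):
V_g = (1/(fρ)) |∂P/∂n| = 1.31×10⁻³ / (8.15×10⁻⁵ × 1.07) = 15.0 m/s

15.0 m/s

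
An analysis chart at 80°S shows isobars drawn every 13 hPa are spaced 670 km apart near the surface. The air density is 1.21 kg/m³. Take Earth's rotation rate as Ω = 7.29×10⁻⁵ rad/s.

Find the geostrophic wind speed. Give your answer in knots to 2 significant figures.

22 knots

Coriolis parameter at 80°S:
f = 2Ω sin φ = 2 × 7.29×10⁻⁵ × sin 80° = 1.44×10⁻⁴ s⁻¹
Pressure gradient: |∂P/∂n| = 1300 Pa / 670000 m = 1.94×10⁻³ Pa/m
Geostrophic balance (pressure-gradient force = Coriolis force):
V_g = (1/(fρ)) |∂P/∂n| = 1.94×10⁻³ / (1.44×10⁻⁴ × 1.21) = 11.2 m/s
Converting: 11.2 m/s × 1.944 = 22 knots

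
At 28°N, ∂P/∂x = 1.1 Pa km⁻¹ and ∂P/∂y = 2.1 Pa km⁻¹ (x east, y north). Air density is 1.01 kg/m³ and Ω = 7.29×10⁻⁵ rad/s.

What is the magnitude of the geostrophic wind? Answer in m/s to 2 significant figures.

Coriolis parameter at 28°N:
f = 2Ω sin φ = 2 × 7.29×10⁻⁵ × sin 28° = 6.84×10⁻⁵ s⁻¹
Component geostrophic relations (x east, y north):
u_g = −(1/(fρ)) ∂P/∂y,  v_g = (1/(fρ)) ∂P/∂x
u_g = −(2.1×10⁻³)/(6.84×10⁻⁵ × 1.01) = −30.4 m/s;  v_g = (1.1×10⁻³)/(6.84×10⁻⁵ × 1.01) = 15.9 m/s
|V_g| = √(u_g² + v_g²) = 34.3 m/s

34 m/s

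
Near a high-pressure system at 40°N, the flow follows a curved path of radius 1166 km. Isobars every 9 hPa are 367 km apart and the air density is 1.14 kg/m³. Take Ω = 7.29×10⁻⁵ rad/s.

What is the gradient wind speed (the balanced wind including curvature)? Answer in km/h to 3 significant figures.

Coriolis parameter at 40°N:
f = 2Ω sin φ = 2 × 7.29×10⁻⁵ × sin 40° = 9.37×10⁻⁵ s⁻¹
Pressure gradient: |∂P/∂n| = 900 Pa / 367000 m = 2.45×10⁻³ Pa/m
Geostrophic speed: V_g = |∂P/∂n|/(fρ) = 2.45×10⁻³/(9.37×10⁻⁵ × 1.14) = 23.0 m/s
Around a high, pressure-gradient force acts outward with centrifugal, so Coriolis balances both:
fV = (1/ρ)|∂P/∂n| + V²/R  →  V² − fR·V + fR·V_g = 0
With fR = 9.37×10⁻⁵ × 1166×10³ m = 109 m/s:
V = [fR − √((fR)² − 4 fR V_g)]/2 = [109 − √(109² − 4×109×23)]/2 = 32.8 m/s
Supergeostrophic (V > V_g = 23 m/s), as expected around a high.
Converting: 32.8 m/s × 3.6 = 118 km/h

118 km/h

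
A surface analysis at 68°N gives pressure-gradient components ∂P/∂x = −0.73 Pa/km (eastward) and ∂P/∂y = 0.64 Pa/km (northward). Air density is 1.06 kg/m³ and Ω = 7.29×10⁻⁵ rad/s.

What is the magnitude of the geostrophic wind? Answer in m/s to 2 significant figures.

6.8 m/s

Coriolis parameter at 68°N:
f = 2Ω sin φ = 2 × 7.29×10⁻⁵ × sin 68° = 1.35×10⁻⁴ s⁻¹
Component geostrophic relations (x east, y north):
u_g = −(1/(fρ)) ∂P/∂y,  v_g = (1/(fρ)) ∂P/∂x
u_g = −(0.64×10⁻³)/(1.35×10⁻⁴ × 1.06) = −4.47 m/s;  v_g = (−0.73×10⁻³)/(1.35×10⁻⁴ × 1.06) = −5.09 m/s
|V_g| = √(u_g² + v_g²) = 6.78 m/s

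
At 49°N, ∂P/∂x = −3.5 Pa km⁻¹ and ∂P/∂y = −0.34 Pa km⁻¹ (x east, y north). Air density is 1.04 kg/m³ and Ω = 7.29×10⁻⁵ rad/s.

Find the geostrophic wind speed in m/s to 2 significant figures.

Coriolis parameter at 49°N:
f = 2Ω sin φ = 2 × 7.29×10⁻⁵ × sin 49° = 1.10×10⁻⁴ s⁻¹
Component geostrophic relations (x east, y north):
u_g = −(1/(fρ)) ∂P/∂y,  v_g = (1/(fρ)) ∂P/∂x
u_g = −(−0.34×10⁻³)/(1.10×10⁻⁴ × 1.04) = 2.97 m/s;  v_g = (−3.5×10⁻³)/(1.10×10⁻⁴ × 1.04) = −30.6 m/s
|V_g| = √(u_g² + v_g²) = 30.7 m/s

31 m/s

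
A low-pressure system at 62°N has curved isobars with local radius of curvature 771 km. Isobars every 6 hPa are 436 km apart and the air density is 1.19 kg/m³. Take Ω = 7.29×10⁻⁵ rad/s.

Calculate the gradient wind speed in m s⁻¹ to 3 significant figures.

8.29 m s⁻¹

Coriolis parameter at 62°N:
f = 2Ω sin φ = 2 × 7.29×10⁻⁵ × sin 62° = 1.29×10⁻⁴ s⁻¹
Pressure gradient: |∂P/∂n| = 600 Pa / 436000 m = 1.38×10⁻³ Pa/m
Geostrophic speed: V_g = |∂P/∂n|/(fρ) = 1.38×10⁻³/(1.29×10⁻⁴ × 1.19) = 8.98 m/s
Around a low, centrifugal force acts outward with Coriolis, so pressure-gradient force balances both:
(1/ρ)|∂P/∂n| = fV + V²/R  →  V² + fR·V − fR·V_g = 0
With fR = 1.29×10⁻⁴ × 771×10³ m = 99.3 m/s:
V = [−fR + √((fR)² + 4 fR V_g)]/2 = [−99.3 + √(99.3² + 4×99.3×8.98)]/2 = 8.29 m/s
Subgeostrophic (V < V_g = 8.98 m/s), as expected around a low.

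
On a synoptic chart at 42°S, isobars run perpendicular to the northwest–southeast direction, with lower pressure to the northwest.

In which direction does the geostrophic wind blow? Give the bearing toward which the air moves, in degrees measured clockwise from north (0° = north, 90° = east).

225°

The pressure-gradient force points toward the northwest (bearing 315°).
Geostrophic balance: in the Southern Hemisphere the Coriolis force deflects motion to the left, so the geostrophic wind blows 90° to the left of the pressure-gradient force (low pressure on the right).
Rotating 315° by 90° counterclockwise gives 225° — the wind blows toward the southwest.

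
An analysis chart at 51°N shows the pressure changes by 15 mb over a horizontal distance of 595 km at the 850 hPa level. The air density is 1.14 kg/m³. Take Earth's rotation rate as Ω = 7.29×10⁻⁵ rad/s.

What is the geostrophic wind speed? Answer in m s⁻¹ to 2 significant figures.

20 m s⁻¹

Coriolis parameter at 51°N:
f = 2Ω sin φ = 2 × 7.29×10⁻⁵ × sin 51° = 1.13×10⁻⁴ s⁻¹
Pressure gradient: |∂P/∂n| = 1500 Pa / 595000 m = 2.52×10⁻³ Pa/m
Geostrophic balance (pressure-gradient force = Coriolis force):
V_g = (1/(fρ)) |∂P/∂n| = 2.52×10⁻³ / (1.13×10⁻⁴ × 1.14) = 19.5 m/s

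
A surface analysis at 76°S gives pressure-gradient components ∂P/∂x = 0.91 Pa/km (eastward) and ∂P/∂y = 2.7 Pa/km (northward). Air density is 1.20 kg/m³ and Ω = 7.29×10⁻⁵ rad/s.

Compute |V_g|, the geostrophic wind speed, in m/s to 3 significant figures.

Coriolis parameter at 76°S:
f = 2Ω sin φ = 2 × 7.29×10⁻⁵ × sin 76° = 1.41×10⁻⁴ s⁻¹
In the Southern Hemisphere f is negative: f = −1.41×10⁻⁴ s⁻¹.
Component geostrophic relations (x east, y north):
u_g = −(1/(fρ)) ∂P/∂y,  v_g = (1/(fρ)) ∂P/∂x
u_g = −(2.7×10⁻³)/(−1.41×10⁻⁴ × 1.20) = 15.9 m/s;  v_g = (0.91×10⁻³)/(−1.41×10⁻⁴ × 1.20) = −5.36 m/s
|V_g| = √(u_g² + v_g²) = 16.8 m/s

16.8 m/s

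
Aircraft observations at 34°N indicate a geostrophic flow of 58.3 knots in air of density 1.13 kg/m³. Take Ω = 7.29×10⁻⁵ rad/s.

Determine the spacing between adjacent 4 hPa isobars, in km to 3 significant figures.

145 km

Coriolis parameter at 34°N:
f = 2Ω sin φ = 2 × 7.29×10⁻⁵ × sin 34° = 8.15×10⁻⁵ s⁻¹
Wind speed in SI: 58.3 knots = 30.0 m/s
Geostrophic balance rearranged: |∂P/∂n| = f ρ V_g
|∂P/∂n| = 8.15×10⁻⁵ × 1.13 × 30.0 = 2.76×10⁻³ Pa/m
Isobar spacing: Δn = ΔP/|∂P/∂n| = 400 Pa / 2.76×10⁻³ Pa/m = 144762 m ≈ 145 km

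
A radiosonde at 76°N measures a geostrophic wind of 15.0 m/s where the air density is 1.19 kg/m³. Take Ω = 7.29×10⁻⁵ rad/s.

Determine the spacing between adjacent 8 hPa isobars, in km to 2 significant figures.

320 km

Coriolis parameter at 76°N:
f = 2Ω sin φ = 2 × 7.29×10⁻⁵ × sin 76° = 1.41×10⁻⁴ s⁻¹
Geostrophic balance rearranged: |∂P/∂n| = f ρ V_g
|∂P/∂n| = 1.41×10⁻⁴ × 1.19 × 15.0 = 2.53×10⁻³ Pa/m
Isobar spacing: Δn = ΔP/|∂P/∂n| = 800 Pa / 2.53×10⁻³ Pa/m = 316804 m ≈ 320 km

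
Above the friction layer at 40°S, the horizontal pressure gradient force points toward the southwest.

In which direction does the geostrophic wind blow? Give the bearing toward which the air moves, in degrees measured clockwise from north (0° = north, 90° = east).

135°

The pressure-gradient force points toward the southwest (bearing 225°).
Geostrophic balance: in the Southern Hemisphere the Coriolis force deflects motion to the left, so the geostrophic wind blows 90° to the left of the pressure-gradient force (low pressure on the right).
Rotating 225° by 90° counterclockwise gives 135° — the wind blows toward the southeast.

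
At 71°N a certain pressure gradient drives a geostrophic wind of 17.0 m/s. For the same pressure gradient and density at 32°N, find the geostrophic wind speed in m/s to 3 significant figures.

30.3 m/s

With the same pressure gradient and density, V_g ∝ 1/f ∝ 1/sin φ.
V₂ = V₁ · sin φ₁ / sin φ₂ = 17.0 × sin 71° / sin 32°
V₂ = 17.0 × 0.9455/0.5299 = 30.3 m/s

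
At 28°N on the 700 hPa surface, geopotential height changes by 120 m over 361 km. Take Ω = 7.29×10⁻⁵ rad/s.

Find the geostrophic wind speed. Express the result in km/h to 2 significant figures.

Coriolis parameter at 28°N:
f = 2Ω sin φ = 2 × 7.29×10⁻⁵ × sin 28° = 6.84×10⁻⁵ s⁻¹
Height gradient: |∂Z/∂n| = 120 m / 361000 m = 3.32×10⁻⁴
On a pressure surface, geostrophic balance gives V_g = (g/f)|∂Z/∂n|:
V_g = 9.81 × 3.32×10⁻⁴ / 6.84×10⁻⁵ = 47.6 m/s
Converting: 47.6 m/s × 3.6 = 170 km/h

170 km/h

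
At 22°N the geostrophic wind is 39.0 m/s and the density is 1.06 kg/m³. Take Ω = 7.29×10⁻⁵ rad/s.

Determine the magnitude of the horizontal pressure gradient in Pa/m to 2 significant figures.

2.3×10⁻³ Pa/m

Coriolis parameter at 22°N:
f = 2Ω sin φ = 2 × 7.29×10⁻⁵ × sin 22° = 5.46×10⁻⁵ s⁻¹
Geostrophic balance rearranged: |∂P/∂n| = f ρ V_g
|∂P/∂n| = 5.46×10⁻⁵ × 1.06 × 39.0 = 2.26×10⁻³ Pa/m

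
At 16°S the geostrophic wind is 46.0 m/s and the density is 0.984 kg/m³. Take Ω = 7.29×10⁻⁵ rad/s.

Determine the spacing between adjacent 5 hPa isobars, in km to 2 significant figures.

270 km

Coriolis parameter at 16°S:
f = 2Ω sin φ = 2 × 7.29×10⁻⁵ × sin 16° = 4.02×10⁻⁵ s⁻¹
Geostrophic balance rearranged: |∂P/∂n| = f ρ V_g
|∂P/∂n| = 4.02×10⁻⁵ × 0.984 × 46.0 = 1.82×10⁻³ Pa/m
Isobar spacing: Δn = ΔP/|∂P/∂n| = 500 Pa / 1.82×10⁻³ Pa/m = 274866 m ≈ 270 km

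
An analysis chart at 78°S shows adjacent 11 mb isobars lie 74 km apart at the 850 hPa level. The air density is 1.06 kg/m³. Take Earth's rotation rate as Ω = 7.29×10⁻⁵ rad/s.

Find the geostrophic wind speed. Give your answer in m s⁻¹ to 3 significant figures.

98.3 m s⁻¹

Coriolis parameter at 78°S:
f = 2Ω sin φ = 2 × 7.29×10⁻⁵ × sin 78° = 1.43×10⁻⁴ s⁻¹
Pressure gradient: |∂P/∂n| = 1100 Pa / 74000 m = 1.49×10⁻² Pa/m
Geostrophic balance (pressure-gradient force = Coriolis force):
V_g = (1/(fρ)) |∂P/∂n| = 1.49×10⁻² / (1.43×10⁻⁴ × 1.06) = 98.3 m/s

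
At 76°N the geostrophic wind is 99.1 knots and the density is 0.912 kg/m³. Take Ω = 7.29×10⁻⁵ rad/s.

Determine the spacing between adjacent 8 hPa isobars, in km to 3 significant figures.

Coriolis parameter at 76°N:
f = 2Ω sin φ = 2 × 7.29×10⁻⁵ × sin 76° = 1.41×10⁻⁴ s⁻¹
Wind speed in SI: 99.1 knots = 51.0 m/s
Geostrophic balance rearranged: |∂P/∂n| = f ρ V_g
|∂P/∂n| = 1.41×10⁻⁴ × 0.912 × 51.0 = 6.58×10⁻³ Pa/m
Isobar spacing: Δn = ΔP/|∂P/∂n| = 800 Pa / 6.58×10⁻³ Pa/m = 121625 m ≈ 122 km

122 km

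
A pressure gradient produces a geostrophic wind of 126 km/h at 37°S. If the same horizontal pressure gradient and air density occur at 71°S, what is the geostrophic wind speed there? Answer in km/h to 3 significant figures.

80.2 km/h

With the same pressure gradient and density, V_g ∝ 1/f ∝ 1/sin φ.
V₂ = V₁ · sin φ₁ / sin φ₂ = 126 × sin 37° / sin 71°
V₂ = 126 × 0.6018/0.9455 = 80.2 km/h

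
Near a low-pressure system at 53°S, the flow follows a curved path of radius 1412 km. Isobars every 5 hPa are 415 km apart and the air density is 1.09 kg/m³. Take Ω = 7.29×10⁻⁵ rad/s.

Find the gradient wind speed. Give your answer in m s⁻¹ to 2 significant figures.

Coriolis parameter at 53°S:
f = 2Ω sin φ = 2 × 7.29×10⁻⁵ × sin 53° = 1.16×10⁻⁴ s⁻¹
Pressure gradient: |∂P/∂n| = 500 Pa / 415000 m = 1.20×10⁻³ Pa/m
Geostrophic speed: V_g = |∂P/∂n|/(fρ) = 1.20×10⁻³/(1.16×10⁻⁴ × 1.09) = 9.49 m/s
Around a low, centrifugal force acts outward with Coriolis, so pressure-gradient force balances both:
(1/ρ)|∂P/∂n| = fV + V²/R  →  V² + fR·V − fR·V_g = 0
With fR = 1.16×10⁻⁴ × 1412×10³ m = 164 m/s:
V = [−fR + √((fR)² + 4 fR V_g)]/2 = [−164 + √(164² + 4×164×9.49)]/2 = 9 m/s
Subgeostrophic (V < V_g = 9.49 m/s), as expected around a low.

9.0 m s⁻¹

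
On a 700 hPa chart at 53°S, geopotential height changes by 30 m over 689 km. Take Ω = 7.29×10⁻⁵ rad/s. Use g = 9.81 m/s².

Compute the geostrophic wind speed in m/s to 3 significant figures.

3.67 m/s

Coriolis parameter at 53°S:
f = 2Ω sin φ = 2 × 7.29×10⁻⁵ × sin 53° = 1.16×10⁻⁴ s⁻¹
Height gradient: |∂Z/∂n| = 30 m / 689000 m = 4.35×10⁻⁵
On a pressure surface, geostrophic balance gives V_g = (g/f)|∂Z/∂n|:
V_g = 9.81 × 4.35×10⁻⁵ / 1.16×10⁻⁴ = 3.67 m/s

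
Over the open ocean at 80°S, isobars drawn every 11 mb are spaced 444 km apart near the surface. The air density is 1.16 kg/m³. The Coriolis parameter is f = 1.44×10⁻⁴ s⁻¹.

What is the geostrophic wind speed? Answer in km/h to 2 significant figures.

53 km/h

Pressure gradient: |∂P/∂n| = 1100 Pa / 444000 m = 2.48×10⁻³ Pa/m
Geostrophic balance (pressure-gradient force = Coriolis force):
V_g = (1/(fρ)) |∂P/∂n| = 2.48×10⁻³ / (1.44×10⁻⁴ × 1.16) = 14.8 m/s
Converting: 14.8 m/s × 3.6 = 53 km/h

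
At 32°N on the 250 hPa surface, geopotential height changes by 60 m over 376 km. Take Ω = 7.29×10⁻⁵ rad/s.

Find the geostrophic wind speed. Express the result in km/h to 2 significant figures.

Coriolis parameter at 32°N:
f = 2Ω sin φ = 2 × 7.29×10⁻⁵ × sin 32° = 7.73×10⁻⁵ s⁻¹
Height gradient: |∂Z/∂n| = 60 m / 376000 m = 1.60×10⁻⁴
On a pressure surface, geostrophic balance gives V_g = (g/f)|∂Z/∂n|:
V_g = 9.81 × 1.60×10⁻⁴ / 7.73×10⁻⁵ = 20.3 m/s
Converting: 20.3 m/s × 3.6 = 73 km/h

73 km/h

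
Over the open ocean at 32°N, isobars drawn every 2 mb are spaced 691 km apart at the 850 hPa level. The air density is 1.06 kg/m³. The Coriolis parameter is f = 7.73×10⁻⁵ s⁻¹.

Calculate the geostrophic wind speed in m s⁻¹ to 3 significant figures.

3.53 m s⁻¹

Pressure gradient: |∂P/∂n| = 200 Pa / 691000 m = 2.89×10⁻⁴ Pa/m
Geostrophic balance (pressure-gradient force = Coriolis force):
V_g = (1/(fρ)) |∂P/∂n| = 2.89×10⁻⁴ / (7.73×10⁻⁵ × 1.06) = 3.53 m/s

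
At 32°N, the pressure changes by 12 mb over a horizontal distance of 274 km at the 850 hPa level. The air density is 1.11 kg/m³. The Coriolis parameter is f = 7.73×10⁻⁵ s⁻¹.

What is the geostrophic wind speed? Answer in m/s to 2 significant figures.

51 m/s

Pressure gradient: |∂P/∂n| = 1200 Pa / 274000 m = 4.38×10⁻³ Pa/m
Geostrophic balance (pressure-gradient force = Coriolis force):
V_g = (1/(fρ)) |∂P/∂n| = 4.38×10⁻³ / (7.73×10⁻⁵ × 1.11) = 51.0 m/s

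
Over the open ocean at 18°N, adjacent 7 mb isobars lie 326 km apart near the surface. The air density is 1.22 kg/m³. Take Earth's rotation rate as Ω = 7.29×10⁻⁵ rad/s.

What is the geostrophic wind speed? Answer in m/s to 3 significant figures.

39.1 m/s

Coriolis parameter at 18°N:
f = 2Ω sin φ = 2 × 7.29×10⁻⁵ × sin 18° = 4.51×10⁻⁵ s⁻¹
Pressure gradient: |∂P/∂n| = 700 Pa / 326000 m = 2.15×10⁻³ Pa/m
Geostrophic balance (pressure-gradient force = Coriolis force):
V_g = (1/(fρ)) |∂P/∂n| = 2.15×10⁻³ / (4.51×10⁻⁵ × 1.22) = 39.1 m/s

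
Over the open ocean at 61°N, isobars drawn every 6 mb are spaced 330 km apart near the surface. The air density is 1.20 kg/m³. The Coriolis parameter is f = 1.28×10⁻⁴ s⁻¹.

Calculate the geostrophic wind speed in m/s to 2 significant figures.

12 m/s

Pressure gradient: |∂P/∂n| = 600 Pa / 330000 m = 1.82×10⁻³ Pa/m
Geostrophic balance (pressure-gradient force = Coriolis force):
V_g = (1/(fρ)) |∂P/∂n| = 1.82×10⁻³ / (1.28×10⁻⁴ × 1.20) = 11.8 m/s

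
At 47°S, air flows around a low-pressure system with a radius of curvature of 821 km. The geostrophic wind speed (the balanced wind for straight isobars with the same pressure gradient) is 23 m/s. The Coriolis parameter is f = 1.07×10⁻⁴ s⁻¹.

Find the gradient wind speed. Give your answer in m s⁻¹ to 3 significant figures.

18.9 m s⁻¹

Around a low, centrifugal force acts outward with Coriolis, so pressure-gradient force balances both:
(1/ρ)|∂P/∂n| = fV + V²/R  →  V² + fR·V − fR·V_g = 0
With fR = 1.07×10⁻⁴ × 821×10³ m = 87.8 m/s:
V = [−fR + √((fR)² + 4 fR V_g)]/2 = [−87.8 + √(87.8² + 4×87.8×23)]/2 = 18.9 m/s
Subgeostrophic (V < V_g = 23 m/s), as expected around a low.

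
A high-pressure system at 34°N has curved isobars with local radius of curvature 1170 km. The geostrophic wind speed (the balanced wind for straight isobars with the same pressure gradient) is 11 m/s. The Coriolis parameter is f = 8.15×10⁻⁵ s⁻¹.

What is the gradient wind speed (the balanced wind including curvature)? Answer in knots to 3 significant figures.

24.7 knots

Around a high, pressure-gradient force acts outward with centrifugal, so Coriolis balances both:
fV = (1/ρ)|∂P/∂n| + V²/R  →  V² − fR·V + fR·V_g = 0
With fR = 8.15×10⁻⁵ × 1170×10³ m = 95.4 m/s:
V = [fR − √((fR)² − 4 fR V_g)]/2 = [95.4 − √(95.4² − 4×95.4×11)]/2 = 12.7 m/s
Supergeostrophic (V > V_g = 11 m/s), as expected around a high.
Converting: 12.7 m/s × 1.944 = 24.7 knots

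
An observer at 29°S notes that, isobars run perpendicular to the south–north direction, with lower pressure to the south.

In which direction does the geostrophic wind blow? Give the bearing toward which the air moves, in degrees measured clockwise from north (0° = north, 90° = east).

The pressure-gradient force points toward the south (bearing 180°).
Geostrophic balance: in the Southern Hemisphere the Coriolis force deflects motion to the left, so the geostrophic wind blows 90° to the left of the pressure-gradient force (low pressure on the right).
Rotating 180° by 90° counterclockwise gives 090° — the wind blows toward the east.

090°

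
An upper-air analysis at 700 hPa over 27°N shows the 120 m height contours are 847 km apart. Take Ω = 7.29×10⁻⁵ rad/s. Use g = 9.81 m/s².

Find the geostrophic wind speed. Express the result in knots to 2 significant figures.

41 knots

Coriolis parameter at 27°N:
f = 2Ω sin φ = 2 × 7.29×10⁻⁵ × sin 27° = 6.62×10⁻⁵ s⁻¹
Height gradient: |∂Z/∂n| = 120 m / 847000 m = 1.42×10⁻⁴
On a pressure surface, geostrophic balance gives V_g = (g/f)|∂Z/∂n|:
V_g = 9.81 × 1.42×10⁻⁴ / 6.62×10⁻⁵ = 21.0 m/s
Converting: 21.0 m/s × 1.944 = 41 knots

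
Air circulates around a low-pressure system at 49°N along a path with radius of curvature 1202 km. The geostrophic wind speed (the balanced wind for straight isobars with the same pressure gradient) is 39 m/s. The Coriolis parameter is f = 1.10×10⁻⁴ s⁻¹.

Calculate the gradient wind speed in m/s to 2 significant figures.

31 m/s

Around a low, centrifugal force acts outward with Coriolis, so pressure-gradient force balances both:
(1/ρ)|∂P/∂n| = fV + V²/R  →  V² + fR·V − fR·V_g = 0
With fR = 1.10×10⁻⁴ × 1202×10³ m = 132 m/s:
V = [−fR + √((fR)² + 4 fR V_g)]/2 = [−132 + √(132² + 4×132×39)]/2 = 31.5 m/s
Subgeostrophic (V < V_g = 39 m/s), as expected around a low.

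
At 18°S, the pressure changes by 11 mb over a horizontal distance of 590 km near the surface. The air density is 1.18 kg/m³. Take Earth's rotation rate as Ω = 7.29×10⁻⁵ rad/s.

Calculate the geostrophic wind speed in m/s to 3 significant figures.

35.1 m/s

Coriolis parameter at 18°S:
f = 2Ω sin φ = 2 × 7.29×10⁻⁵ × sin 18° = 4.51×10⁻⁵ s⁻¹
Pressure gradient: |∂P/∂n| = 1100 Pa / 590000 m = 1.86×10⁻³ Pa/m
Geostrophic balance (pressure-gradient force = Coriolis force):
V_g = (1/(fρ)) |∂P/∂n| = 1.86×10⁻³ / (4.51×10⁻⁵ × 1.18) = 35.1 m/s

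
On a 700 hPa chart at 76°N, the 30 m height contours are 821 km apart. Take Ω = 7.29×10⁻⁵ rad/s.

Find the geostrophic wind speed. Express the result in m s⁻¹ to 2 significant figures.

Coriolis parameter at 76°N:
f = 2Ω sin φ = 2 × 7.29×10⁻⁵ × sin 76° = 1.41×10⁻⁴ s⁻¹
Height gradient: |∂Z/∂n| = 30 m / 821000 m = 3.65×10⁻⁵
On a pressure surface, geostrophic balance gives V_g = (g/f)|∂Z/∂n|:
V_g = 9.81 × 3.65×10⁻⁵ / 1.41×10⁻⁴ = 2.53 m/s

2.5 m s⁻¹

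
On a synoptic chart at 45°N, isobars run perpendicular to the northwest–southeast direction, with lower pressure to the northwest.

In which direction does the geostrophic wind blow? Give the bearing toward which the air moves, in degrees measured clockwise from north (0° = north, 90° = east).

The pressure-gradient force points toward the northwest (bearing 315°).
Geostrophic balance: in the Northern Hemisphere the Coriolis force deflects motion to the right, so the geostrophic wind blows 90° to the right of the pressure-gradient force (low pressure on the left).
Rotating 315° by 90° clockwise gives 045° — the wind blows toward the northeast.

045°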